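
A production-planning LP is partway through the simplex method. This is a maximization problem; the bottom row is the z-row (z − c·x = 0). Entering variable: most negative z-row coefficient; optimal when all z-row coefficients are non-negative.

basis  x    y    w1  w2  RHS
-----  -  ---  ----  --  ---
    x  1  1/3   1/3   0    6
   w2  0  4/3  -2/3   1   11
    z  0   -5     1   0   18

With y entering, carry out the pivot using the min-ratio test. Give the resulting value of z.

Ratio test on column y — row 1: 6/(1/3) = 18; row 2: 11/(4/3) = 33/4. Minimum is 33/4 at row 2 (w2 leaves); pivot element 4/3.
Pivot on row 2; the z-row RHS becomes 18 − (-5)·(33/4) = 237/4.

237/4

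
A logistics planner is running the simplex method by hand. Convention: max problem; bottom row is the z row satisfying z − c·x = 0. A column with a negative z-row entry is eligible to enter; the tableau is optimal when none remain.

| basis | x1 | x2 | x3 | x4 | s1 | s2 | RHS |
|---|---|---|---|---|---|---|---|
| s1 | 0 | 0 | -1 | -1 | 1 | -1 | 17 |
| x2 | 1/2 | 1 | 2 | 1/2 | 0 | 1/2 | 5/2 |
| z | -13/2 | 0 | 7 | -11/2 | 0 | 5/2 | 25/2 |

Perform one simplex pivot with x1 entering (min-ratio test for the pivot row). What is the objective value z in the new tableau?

45

Ratio test on column x1 — row 1: entry 0 ≤ 0; row 2: (5/2)/(1/2) = 5. Minimum is 5 at row 2 (x2 leaves); pivot element 1/2.
Pivot on row 2; the z-row RHS becomes 25/2 − (-13/2)·5 = 45.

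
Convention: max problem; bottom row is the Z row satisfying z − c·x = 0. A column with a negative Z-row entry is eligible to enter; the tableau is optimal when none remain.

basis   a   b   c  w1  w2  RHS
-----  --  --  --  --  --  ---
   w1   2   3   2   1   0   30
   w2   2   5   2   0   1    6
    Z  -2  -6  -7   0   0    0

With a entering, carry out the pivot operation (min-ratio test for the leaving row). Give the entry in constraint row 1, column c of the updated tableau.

0

Ratio test on column a — row 1: 30/2 = 15; row 2: 6/2 = 3. Minimum is 3 at row 2 (w2 leaves); pivot element 2.
Divide row 2 by 2; eliminate column a from the other rows.
Row 1 update in column c: 2 − 2·1 = 0.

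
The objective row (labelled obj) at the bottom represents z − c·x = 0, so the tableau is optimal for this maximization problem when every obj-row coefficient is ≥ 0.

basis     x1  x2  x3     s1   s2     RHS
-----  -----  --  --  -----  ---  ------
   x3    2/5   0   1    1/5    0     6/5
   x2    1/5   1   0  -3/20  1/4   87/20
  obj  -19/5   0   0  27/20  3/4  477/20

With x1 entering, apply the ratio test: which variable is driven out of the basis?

Column x1 entries and ratios — x3: (6/5)/(2/5) = 3; x2: (87/20)/(1/5) = 87/4.
Smallest ratio is 3 in the row of x3, so x3 leaves.

x3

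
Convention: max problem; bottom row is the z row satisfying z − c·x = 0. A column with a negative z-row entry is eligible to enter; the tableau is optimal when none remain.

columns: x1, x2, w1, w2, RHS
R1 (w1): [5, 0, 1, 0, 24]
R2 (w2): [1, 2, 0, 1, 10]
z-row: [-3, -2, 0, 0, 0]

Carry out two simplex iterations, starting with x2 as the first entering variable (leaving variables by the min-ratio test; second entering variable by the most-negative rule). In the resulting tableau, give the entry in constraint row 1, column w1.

Ratio test on column x2 — row 1: entry 0 ≤ 0; row 2: 10/2 = 5. Minimum is 5 at row 2 (w2 leaves); pivot element 2.
Divide row 2 by 2; eliminate column x2 from the other rows.
Second iteration: most negative z-row entry is -2 in column x1, so x1 enters.
Ratio test on column x1 — row 1: 24/5 = 24/5; row 2: 5/(1/2) = 10. Minimum is 24/5 at row 1 (w1 leaves); pivot element 5.
Divide row 1 by 5; eliminate column x1 from the other rows.
After both pivots, the entry at constraint row 1, column w1 is 1/5.

1/5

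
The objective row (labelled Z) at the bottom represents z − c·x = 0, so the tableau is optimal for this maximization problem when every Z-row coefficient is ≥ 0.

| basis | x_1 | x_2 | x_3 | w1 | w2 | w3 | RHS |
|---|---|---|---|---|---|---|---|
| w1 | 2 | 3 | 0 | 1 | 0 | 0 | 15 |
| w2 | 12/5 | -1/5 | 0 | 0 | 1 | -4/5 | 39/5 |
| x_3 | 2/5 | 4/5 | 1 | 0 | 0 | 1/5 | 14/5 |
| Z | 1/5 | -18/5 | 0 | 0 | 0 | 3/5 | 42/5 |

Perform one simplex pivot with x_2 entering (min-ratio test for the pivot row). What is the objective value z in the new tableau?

21

Ratio test on column x_2 — row 1: 15/3 = 5; row 2: entry -1/5 ≤ 0; row 3: (14/5)/(4/5) = 7/2. Minimum is 7/2 at row 3 (x_3 leaves); pivot element 4/5.
Pivot on row 3; the Z-row RHS becomes 42/5 − (-18/5)·(7/2) = 21.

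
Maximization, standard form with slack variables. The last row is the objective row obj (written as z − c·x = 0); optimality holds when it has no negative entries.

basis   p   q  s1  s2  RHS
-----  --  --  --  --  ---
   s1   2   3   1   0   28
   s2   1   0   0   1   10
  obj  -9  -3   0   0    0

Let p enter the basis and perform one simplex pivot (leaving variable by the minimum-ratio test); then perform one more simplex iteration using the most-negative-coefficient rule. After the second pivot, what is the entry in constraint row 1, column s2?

Ratio test on column p — row 1: 28/2 = 14; row 2: 10/1 = 10. Minimum is 10 at row 2 (s2 leaves); pivot element 1.
Divide row 2 by 1; eliminate column p from the other rows.
Second iteration: most negative obj-row entry is -3 in column q, so q enters.
Ratio test on column q — row 1: 8/3 = 8/3; row 2: entry 0 ≤ 0. Minimum is 8/3 at row 1 (s1 leaves); pivot element 3.
Divide row 1 by 3; eliminate column q from the other rows.
After both pivots, the entry at constraint row 1, column s2 is -2/3.

-2/3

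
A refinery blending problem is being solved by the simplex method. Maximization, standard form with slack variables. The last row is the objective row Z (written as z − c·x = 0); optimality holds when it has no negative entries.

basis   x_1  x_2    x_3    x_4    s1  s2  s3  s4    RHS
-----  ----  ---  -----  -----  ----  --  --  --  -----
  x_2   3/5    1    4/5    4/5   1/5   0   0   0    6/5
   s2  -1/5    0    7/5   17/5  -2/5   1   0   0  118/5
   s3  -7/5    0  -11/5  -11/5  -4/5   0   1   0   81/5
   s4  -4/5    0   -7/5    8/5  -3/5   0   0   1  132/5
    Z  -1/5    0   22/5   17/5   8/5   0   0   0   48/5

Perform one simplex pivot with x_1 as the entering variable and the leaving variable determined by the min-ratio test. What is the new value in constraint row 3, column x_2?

Ratio test on column x_1 — row 1: (6/5)/(3/5) = 2; row 2: entry -1/5 ≤ 0; row 3: entry -7/5 ≤ 0; row 4: entry -4/5 ≤ 0. Minimum is 2 at row 1 (x_2 leaves); pivot element 3/5.
Divide row 1 by 3/5; eliminate column x_1 from the other rows.
Row 3 update in column x_2: 0 − (-7/5)·(5/3) = 7/3.

7/3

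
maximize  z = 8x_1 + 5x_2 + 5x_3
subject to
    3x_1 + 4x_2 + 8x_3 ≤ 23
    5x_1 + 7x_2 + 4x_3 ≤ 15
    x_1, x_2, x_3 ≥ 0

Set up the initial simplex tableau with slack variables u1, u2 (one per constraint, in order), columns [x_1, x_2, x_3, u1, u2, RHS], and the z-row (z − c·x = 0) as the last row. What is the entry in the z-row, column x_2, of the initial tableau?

The z-row carries the negated objective coefficients: the x_2 entry is -5.

-5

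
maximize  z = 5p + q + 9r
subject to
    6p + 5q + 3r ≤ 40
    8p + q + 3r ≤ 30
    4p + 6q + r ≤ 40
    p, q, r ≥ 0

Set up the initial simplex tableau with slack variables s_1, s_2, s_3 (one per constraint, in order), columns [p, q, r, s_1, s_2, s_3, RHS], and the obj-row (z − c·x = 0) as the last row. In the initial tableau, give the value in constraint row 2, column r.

3

Constraint 2 has coefficient 3 on r.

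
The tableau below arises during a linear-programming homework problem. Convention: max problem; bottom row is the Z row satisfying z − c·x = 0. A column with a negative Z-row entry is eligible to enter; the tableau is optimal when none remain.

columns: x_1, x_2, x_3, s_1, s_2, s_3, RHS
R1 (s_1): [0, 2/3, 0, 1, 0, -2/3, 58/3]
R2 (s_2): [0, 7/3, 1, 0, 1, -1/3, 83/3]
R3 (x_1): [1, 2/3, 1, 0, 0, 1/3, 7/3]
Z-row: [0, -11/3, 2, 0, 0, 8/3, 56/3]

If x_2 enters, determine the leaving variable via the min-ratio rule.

Column x_2 entries and ratios — s_1: (58/3)/(2/3) = 29; s_2: (83/3)/(7/3) = 83/7; x_1: (7/3)/(2/3) = 7/2.
Smallest ratio is 7/2 in the row of x_1, so x_1 leaves.

x_1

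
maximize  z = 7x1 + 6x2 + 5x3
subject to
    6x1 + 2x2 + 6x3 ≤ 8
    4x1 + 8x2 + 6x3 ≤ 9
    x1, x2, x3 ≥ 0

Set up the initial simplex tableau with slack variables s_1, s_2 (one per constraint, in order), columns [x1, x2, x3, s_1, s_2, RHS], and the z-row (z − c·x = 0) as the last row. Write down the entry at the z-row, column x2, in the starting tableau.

The z-row carries the negated objective coefficients: the x2 entry is -6.

-6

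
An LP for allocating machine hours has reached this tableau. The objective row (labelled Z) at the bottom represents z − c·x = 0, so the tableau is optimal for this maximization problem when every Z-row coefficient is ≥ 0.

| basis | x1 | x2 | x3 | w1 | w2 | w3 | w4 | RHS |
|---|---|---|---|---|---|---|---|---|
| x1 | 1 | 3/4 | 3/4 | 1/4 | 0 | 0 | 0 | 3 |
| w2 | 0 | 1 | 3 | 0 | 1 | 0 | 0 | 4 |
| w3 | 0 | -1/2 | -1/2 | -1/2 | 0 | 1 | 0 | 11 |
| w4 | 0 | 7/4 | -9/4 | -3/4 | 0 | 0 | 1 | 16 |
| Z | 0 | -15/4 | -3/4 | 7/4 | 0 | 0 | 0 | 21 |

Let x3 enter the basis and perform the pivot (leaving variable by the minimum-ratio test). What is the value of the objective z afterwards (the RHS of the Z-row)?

22

Ratio test on column x3 — row 1: 3/(3/4) = 4; row 2: 4/3 = 4/3; row 3: entry -1/2 ≤ 0; row 4: entry -9/4 ≤ 0. Minimum is 4/3 at row 2 (w2 leaves); pivot element 3.
Pivot on row 2; the Z-row RHS becomes 21 − (-3/4)·(4/3) = 22.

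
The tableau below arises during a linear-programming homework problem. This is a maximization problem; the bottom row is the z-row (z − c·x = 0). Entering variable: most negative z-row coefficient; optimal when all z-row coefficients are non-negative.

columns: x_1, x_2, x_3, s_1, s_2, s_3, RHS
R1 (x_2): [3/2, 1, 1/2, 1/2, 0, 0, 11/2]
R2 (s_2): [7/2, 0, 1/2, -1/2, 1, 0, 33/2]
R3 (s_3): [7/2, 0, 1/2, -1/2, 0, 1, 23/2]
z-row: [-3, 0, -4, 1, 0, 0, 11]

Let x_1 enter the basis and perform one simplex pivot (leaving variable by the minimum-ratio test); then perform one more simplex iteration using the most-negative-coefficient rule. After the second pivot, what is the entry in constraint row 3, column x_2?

Ratio test on column x_1 — row 1: (11/2)/(3/2) = 11/3; row 2: (33/2)/(7/2) = 33/7; row 3: (23/2)/(7/2) = 23/7. Minimum is 23/7 at row 3 (s_3 leaves); pivot element 7/2.
Divide row 3 by 7/2; eliminate column x_1 from the other rows.
Second iteration: most negative z-row entry is -25/7 in column x_3, so x_3 enters.
Ratio test on column x_3 — row 1: (4/7)/(2/7) = 2; row 2: entry 0 ≤ 0; row 3: (23/7)/(1/7) = 23. Minimum is 2 at row 1 (x_2 leaves); pivot element 2/7.
Divide row 1 by 2/7; eliminate column x_3 from the other rows.
After both pivots, the entry at constraint row 3, column x_2 is -1/2.

-1/2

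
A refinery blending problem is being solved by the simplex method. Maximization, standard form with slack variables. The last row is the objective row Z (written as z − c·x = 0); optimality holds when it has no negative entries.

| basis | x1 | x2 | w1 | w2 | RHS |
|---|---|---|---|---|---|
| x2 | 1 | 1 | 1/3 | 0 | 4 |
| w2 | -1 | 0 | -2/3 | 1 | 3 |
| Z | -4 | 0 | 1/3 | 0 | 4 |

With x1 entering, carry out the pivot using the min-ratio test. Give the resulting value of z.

20

Ratio test on column x1 — row 1: 4/1 = 4; row 2: entry -1 ≤ 0. Minimum is 4 at row 1 (x2 leaves); pivot element 1.
Pivot on row 1; the Z-row RHS becomes 4 − (-4)·4 = 20.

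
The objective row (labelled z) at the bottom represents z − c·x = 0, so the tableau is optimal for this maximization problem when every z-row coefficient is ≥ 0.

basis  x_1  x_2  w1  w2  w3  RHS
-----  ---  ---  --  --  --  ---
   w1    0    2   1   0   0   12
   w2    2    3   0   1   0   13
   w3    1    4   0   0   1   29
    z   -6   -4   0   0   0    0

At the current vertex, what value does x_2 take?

x_2 is not in the basis, so in the current basic feasible solution x_2 = 0.

0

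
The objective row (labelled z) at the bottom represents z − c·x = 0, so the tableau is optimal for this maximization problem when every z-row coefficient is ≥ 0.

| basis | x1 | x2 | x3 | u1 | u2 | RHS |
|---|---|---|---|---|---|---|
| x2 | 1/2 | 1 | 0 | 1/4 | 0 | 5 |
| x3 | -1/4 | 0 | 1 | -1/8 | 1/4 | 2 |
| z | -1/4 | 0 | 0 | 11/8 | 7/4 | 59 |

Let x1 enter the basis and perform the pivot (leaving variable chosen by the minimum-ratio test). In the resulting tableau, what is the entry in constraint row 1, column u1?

Ratio test on column x1 — row 1: 5/(1/2) = 10; row 2: entry -1/4 ≤ 0. Minimum is 10 at row 1 (x2 leaves); pivot element 1/2.
Divide row 1 by 1/2; eliminate column x1 from the other rows.
In the new row 1, the u1 entry is the old entry divided by the pivot: (1/4)/(1/2) = 1/2.

1/2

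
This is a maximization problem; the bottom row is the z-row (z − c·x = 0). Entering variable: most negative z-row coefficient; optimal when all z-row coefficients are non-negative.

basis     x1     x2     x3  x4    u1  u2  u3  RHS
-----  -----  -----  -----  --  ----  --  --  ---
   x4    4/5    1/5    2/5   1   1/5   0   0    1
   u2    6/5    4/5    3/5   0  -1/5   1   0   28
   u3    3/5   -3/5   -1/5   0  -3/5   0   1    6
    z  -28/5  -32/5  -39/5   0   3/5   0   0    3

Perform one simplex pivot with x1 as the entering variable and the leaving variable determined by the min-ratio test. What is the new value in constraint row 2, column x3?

Ratio test on column x1 — row 1: 1/(4/5) = 5/4; row 2: 28/(6/5) = 70/3; row 3: 6/(3/5) = 10. Minimum is 5/4 at row 1 (x4 leaves); pivot element 4/5.
Divide row 1 by 4/5; eliminate column x1 from the other rows.
Row 2 update in column x3: 3/5 − (6/5)·(1/2) = 0.

0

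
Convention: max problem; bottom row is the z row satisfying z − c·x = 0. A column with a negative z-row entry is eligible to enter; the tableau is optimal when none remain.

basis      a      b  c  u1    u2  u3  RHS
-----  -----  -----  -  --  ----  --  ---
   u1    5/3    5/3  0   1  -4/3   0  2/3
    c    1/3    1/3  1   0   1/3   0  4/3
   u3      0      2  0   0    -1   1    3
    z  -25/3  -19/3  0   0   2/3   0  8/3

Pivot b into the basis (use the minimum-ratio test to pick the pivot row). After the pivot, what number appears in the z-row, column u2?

-22/5

Ratio test on column b — row 1: (2/3)/(5/3) = 2/5; row 2: (4/3)/(1/3) = 4; row 3: 3/2 = 3/2. Minimum is 2/5 at row 1 (u1 leaves); pivot element 5/3.
Divide row 1 by 5/3; eliminate column b from the other rows.
z-row update in column u2: 2/3 − (-19/3)·(-4/5) = -22/5.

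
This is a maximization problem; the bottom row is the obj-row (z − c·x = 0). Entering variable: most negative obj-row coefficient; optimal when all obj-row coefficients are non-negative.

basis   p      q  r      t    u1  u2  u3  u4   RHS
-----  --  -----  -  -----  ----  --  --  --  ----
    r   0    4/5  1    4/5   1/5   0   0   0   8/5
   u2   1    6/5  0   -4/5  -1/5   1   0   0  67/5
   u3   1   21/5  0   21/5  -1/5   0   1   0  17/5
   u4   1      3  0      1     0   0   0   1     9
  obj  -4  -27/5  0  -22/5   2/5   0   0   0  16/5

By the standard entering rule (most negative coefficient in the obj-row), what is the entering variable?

Negative obj-row entries: p: -4, q: -27/5, t: -22/5.
The most negative is -27/5 in column q, so q enters.

q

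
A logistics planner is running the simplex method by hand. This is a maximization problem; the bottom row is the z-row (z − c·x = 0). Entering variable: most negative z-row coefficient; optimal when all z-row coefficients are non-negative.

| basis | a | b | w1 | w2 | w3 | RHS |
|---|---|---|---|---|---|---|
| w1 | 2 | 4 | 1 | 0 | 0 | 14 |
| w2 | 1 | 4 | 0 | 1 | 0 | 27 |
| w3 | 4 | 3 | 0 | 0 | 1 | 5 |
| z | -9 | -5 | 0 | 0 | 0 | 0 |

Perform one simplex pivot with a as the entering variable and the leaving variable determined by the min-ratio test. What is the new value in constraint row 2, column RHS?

103/4

Ratio test on column a — row 1: 14/2 = 7; row 2: 27/1 = 27; row 3: 5/4 = 5/4. Minimum is 5/4 at row 3 (w3 leaves); pivot element 4.
Divide row 3 by 4; eliminate column a from the other rows.
Row 2 update in column RHS: 27 − 1·(5/4) = 103/4.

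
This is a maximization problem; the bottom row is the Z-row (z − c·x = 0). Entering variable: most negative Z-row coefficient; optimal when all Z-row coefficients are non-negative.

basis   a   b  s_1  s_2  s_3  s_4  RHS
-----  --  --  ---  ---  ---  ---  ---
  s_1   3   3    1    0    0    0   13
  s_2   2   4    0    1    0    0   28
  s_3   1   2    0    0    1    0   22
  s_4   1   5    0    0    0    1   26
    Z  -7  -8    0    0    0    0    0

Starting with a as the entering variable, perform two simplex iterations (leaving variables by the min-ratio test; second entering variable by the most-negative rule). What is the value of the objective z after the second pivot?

Ratio test on column a — row 1: 13/3 = 13/3; row 2: 28/2 = 14; row 3: 22/1 = 22; row 4: 26/1 = 26. Minimum is 13/3 at row 1 (s_1 leaves); pivot element 3.
Pivot on row 1; the Z-row RHS becomes 0 − (-7)·(13/3) = 91/3.
Next entering variable (most negative Z-row entry -1): b.
Ratio test on column b — row 1: (13/3)/1 = 13/3; row 2: (58/3)/2 = 29/3; row 3: (53/3)/1 = 53/3; row 4: (65/3)/4 = 65/12. Minimum is 13/3 at row 1 (a leaves); pivot element 1.
After the second pivot the Z-row RHS is 91/3 − (-1)·(13/3) = 104/3.

104/3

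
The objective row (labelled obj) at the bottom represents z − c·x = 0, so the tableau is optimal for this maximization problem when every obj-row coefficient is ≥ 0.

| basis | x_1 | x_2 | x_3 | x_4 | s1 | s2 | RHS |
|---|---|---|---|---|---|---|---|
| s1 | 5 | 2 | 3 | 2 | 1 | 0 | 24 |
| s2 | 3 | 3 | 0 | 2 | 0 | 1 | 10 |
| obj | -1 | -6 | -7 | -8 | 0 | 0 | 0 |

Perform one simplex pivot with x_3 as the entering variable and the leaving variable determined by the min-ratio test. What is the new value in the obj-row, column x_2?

Ratio test on column x_3 — row 1: 24/3 = 8; row 2: entry 0 ≤ 0. Minimum is 8 at row 1 (s1 leaves); pivot element 3.
Divide row 1 by 3; eliminate column x_3 from the other rows.
obj-row update in column x_2: -6 − (-7)·(2/3) = -4/3.

-4/3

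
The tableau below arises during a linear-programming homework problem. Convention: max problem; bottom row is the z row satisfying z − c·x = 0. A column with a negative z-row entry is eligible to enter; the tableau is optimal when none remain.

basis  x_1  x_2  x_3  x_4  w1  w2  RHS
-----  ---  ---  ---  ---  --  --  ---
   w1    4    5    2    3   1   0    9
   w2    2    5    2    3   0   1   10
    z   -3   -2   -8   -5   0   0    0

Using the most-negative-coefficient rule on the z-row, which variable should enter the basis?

x_3

Negative z-row entries: x_1: -3, x_2: -2, x_3: -8, x_4: -5.
The most negative is -8 in column x_3, so x_3 enters.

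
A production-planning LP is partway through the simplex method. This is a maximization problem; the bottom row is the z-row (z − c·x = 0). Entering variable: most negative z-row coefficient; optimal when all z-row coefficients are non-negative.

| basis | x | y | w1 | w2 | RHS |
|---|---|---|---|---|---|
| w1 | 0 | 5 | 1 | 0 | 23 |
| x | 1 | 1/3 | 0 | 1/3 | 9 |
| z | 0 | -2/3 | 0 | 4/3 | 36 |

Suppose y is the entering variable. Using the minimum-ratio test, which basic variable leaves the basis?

Column y entries and ratios — w1: 23/5 = 23/5; x: 9/(1/3) = 27.
Smallest ratio is 23/5 in the row of w1, so w1 leaves.

w1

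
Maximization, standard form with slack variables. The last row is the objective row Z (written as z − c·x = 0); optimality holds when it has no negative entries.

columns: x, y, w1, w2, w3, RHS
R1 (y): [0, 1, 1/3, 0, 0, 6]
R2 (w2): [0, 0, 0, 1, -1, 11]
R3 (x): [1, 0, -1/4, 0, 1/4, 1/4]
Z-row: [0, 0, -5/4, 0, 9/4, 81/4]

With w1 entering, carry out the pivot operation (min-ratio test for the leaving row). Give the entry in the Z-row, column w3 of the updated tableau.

Ratio test on column w1 — row 1: 6/(1/3) = 18; row 2: entry 0 ≤ 0; row 3: entry -1/4 ≤ 0. Minimum is 18 at row 1 (y leaves); pivot element 1/3.
Divide row 1 by 1/3; eliminate column w1 from the other rows.
Z-row update in column w3: 9/4 − (-5/4)·0 = 9/4.

9/4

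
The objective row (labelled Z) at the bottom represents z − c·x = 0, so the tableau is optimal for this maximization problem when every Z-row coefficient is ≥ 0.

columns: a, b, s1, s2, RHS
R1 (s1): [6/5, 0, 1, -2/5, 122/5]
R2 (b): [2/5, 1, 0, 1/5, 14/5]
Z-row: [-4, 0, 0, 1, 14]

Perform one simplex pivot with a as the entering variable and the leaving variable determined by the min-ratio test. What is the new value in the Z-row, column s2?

Ratio test on column a — row 1: (122/5)/(6/5) = 61/3; row 2: (14/5)/(2/5) = 7. Minimum is 7 at row 2 (b leaves); pivot element 2/5.
Divide row 2 by 2/5; eliminate column a from the other rows.
Z-row update in column s2: 1 − (-4)·(1/2) = 3.

3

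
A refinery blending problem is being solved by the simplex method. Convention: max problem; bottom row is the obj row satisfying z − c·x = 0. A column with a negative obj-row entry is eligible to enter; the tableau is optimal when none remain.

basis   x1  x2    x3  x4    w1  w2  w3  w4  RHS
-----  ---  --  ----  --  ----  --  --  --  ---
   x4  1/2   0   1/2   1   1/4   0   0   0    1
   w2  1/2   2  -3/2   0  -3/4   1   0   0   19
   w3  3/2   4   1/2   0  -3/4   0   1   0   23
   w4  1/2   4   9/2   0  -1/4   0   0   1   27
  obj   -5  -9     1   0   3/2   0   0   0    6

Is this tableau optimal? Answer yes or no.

no

The obj-row has a negative entry -9 in column x2, so it is not optimal.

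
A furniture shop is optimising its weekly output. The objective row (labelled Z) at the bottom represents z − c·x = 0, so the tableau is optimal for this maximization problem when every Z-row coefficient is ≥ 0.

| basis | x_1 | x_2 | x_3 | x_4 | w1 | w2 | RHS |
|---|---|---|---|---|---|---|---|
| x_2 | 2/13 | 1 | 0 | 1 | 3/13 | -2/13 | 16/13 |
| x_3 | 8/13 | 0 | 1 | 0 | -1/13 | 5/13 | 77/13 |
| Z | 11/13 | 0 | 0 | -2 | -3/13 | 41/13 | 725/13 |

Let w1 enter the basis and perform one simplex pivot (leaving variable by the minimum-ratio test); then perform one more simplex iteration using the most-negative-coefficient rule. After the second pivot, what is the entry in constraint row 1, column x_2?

Ratio test on column w1 — row 1: (16/13)/(3/13) = 16/3; row 2: entry -1/13 ≤ 0. Minimum is 16/3 at row 1 (x_2 leaves); pivot element 3/13.
Divide row 1 by 3/13; eliminate column w1 from the other rows.
Second iteration: most negative Z-row entry is -1 in column x_4, so x_4 enters.
Ratio test on column x_4 — row 1: (16/3)/(13/3) = 16/13; row 2: (19/3)/(1/3) = 19. Minimum is 16/13 at row 1 (w1 leaves); pivot element 13/3.
Divide row 1 by 13/3; eliminate column x_4 from the other rows.
After both pivots, the entry at constraint row 1, column x_2 is 1.

1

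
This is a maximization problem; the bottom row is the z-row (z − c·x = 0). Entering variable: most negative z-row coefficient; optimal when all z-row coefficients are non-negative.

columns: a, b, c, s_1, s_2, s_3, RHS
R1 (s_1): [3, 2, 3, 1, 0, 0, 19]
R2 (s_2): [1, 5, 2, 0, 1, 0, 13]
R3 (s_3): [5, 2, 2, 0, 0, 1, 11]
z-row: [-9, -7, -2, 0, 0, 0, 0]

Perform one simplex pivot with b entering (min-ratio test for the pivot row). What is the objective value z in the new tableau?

Ratio test on column b — row 1: 19/2 = 19/2; row 2: 13/5 = 13/5; row 3: 11/2 = 11/2. Minimum is 13/5 at row 2 (s_2 leaves); pivot element 5.
Pivot on row 2; the z-row RHS becomes 0 − (-7)·(13/5) = 91/5.

91/5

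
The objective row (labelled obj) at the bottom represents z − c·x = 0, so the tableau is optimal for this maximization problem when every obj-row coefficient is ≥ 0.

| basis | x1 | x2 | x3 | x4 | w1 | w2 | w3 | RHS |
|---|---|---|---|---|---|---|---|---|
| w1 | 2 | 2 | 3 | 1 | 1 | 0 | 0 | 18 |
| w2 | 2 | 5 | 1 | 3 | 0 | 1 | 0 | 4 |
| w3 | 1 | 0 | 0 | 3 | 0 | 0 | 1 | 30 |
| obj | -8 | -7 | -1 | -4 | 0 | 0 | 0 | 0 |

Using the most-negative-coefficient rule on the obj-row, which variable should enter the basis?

Negative obj-row entries: x1: -8, x2: -7, x3: -1, x4: -4.
The most negative is -8 in column x1, so x1 enters.

x1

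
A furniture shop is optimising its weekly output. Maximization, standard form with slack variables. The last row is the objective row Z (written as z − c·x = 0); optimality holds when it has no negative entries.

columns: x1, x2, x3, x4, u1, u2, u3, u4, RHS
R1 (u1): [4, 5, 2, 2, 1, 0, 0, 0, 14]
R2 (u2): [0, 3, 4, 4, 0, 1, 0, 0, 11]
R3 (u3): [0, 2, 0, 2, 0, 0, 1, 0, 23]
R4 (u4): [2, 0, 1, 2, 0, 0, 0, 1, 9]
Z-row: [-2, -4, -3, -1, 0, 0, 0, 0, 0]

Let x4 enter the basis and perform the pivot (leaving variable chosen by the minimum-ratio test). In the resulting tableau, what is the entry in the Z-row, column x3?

-2

Ratio test on column x4 — row 1: 14/2 = 7; row 2: 11/4 = 11/4; row 3: 23/2 = 23/2; row 4: 9/2 = 9/2. Minimum is 11/4 at row 2 (u2 leaves); pivot element 4.
Divide row 2 by 4; eliminate column x4 from the other rows.
Z-row update in column x3: -3 − (-1)·1 = -2.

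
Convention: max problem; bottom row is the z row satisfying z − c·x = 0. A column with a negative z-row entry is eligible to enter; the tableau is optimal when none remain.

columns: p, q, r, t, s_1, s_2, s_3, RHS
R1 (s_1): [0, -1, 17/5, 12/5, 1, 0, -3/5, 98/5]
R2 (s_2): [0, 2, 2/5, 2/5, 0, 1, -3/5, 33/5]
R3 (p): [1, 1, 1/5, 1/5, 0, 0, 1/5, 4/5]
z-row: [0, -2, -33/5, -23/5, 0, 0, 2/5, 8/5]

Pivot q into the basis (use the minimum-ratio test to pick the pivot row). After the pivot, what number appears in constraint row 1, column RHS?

102/5

Ratio test on column q — row 1: entry -1 ≤ 0; row 2: (33/5)/2 = 33/10; row 3: (4/5)/1 = 4/5. Minimum is 4/5 at row 3 (p leaves); pivot element 1.
Divide row 3 by 1; eliminate column q from the other rows.
Row 1 update in column RHS: 98/5 − (-1)·(4/5) = 102/5.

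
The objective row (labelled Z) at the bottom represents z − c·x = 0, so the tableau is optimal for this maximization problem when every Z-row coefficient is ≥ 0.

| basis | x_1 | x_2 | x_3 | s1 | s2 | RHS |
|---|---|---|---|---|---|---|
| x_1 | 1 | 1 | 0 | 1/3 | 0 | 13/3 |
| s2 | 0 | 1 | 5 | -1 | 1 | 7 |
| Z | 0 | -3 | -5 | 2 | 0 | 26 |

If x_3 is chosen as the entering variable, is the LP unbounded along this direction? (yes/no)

Column x_3 has positive entries in row(s) 2, so the ratio test bounds it — not unbounded.

no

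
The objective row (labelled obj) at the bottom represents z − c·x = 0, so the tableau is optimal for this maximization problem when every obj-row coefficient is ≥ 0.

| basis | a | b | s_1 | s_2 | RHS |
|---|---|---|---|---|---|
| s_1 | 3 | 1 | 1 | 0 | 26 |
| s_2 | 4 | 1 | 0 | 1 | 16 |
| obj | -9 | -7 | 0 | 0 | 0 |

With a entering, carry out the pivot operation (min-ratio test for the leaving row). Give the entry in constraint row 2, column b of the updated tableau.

1/4

Ratio test on column a — row 1: 26/3 = 26/3; row 2: 16/4 = 4. Minimum is 4 at row 2 (s_2 leaves); pivot element 4.
Divide row 2 by 4; eliminate column a from the other rows.
In the new row 2, the b entry is the old entry divided by the pivot: 1/4 = 1/4.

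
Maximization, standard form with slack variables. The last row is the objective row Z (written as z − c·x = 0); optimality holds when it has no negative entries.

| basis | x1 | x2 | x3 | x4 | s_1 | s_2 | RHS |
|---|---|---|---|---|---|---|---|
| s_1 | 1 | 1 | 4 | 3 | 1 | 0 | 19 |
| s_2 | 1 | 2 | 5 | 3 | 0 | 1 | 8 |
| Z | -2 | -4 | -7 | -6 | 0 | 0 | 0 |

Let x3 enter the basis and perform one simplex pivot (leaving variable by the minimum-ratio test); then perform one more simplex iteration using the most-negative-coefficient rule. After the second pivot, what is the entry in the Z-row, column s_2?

2

Ratio test on column x3 — row 1: 19/4 = 19/4; row 2: 8/5 = 8/5. Minimum is 8/5 at row 2 (s_2 leaves); pivot element 5.
Divide row 2 by 5; eliminate column x3 from the other rows.
Second iteration: most negative Z-row entry is -9/5 in column x4, so x4 enters.
Ratio test on column x4 — row 1: (63/5)/(3/5) = 21; row 2: (8/5)/(3/5) = 8/3. Minimum is 8/3 at row 2 (x3 leaves); pivot element 3/5.
Divide row 2 by 3/5; eliminate column x4 from the other rows.
After both pivots, the entry at the Z-row, column s_2 is 2.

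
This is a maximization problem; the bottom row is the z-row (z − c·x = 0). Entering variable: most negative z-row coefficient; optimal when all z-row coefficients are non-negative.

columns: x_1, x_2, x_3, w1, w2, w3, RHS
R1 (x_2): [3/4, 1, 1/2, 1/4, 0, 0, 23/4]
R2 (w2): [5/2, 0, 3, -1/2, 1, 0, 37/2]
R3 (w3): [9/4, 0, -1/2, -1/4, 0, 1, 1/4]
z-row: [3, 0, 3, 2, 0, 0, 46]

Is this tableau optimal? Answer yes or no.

yes

Every z-row coefficient is ≥ 0, so the tableau is optimal.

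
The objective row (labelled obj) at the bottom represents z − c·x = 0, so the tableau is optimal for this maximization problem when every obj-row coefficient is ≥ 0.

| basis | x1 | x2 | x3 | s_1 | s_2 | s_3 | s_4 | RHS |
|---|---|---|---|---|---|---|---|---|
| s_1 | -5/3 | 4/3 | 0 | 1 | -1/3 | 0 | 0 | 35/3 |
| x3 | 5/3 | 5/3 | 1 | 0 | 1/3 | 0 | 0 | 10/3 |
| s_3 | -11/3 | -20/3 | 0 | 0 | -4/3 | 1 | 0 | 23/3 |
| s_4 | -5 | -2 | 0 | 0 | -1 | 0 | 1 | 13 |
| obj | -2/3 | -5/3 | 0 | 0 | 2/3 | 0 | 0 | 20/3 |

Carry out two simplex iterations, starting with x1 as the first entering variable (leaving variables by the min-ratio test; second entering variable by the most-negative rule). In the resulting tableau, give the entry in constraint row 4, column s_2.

-3/5

Ratio test on column x1 — row 1: entry -5/3 ≤ 0; row 2: (10/3)/(5/3) = 2; row 3: entry -11/3 ≤ 0; row 4: entry -5 ≤ 0. Minimum is 2 at row 2 (x3 leaves); pivot element 5/3.
Divide row 2 by 5/3; eliminate column x1 from the other rows.
Second iteration: most negative obj-row entry is -1 in column x2, so x2 enters.
Ratio test on column x2 — row 1: 15/3 = 5; row 2: 2/1 = 2; row 3: entry -3 ≤ 0; row 4: 23/3 = 23/3. Minimum is 2 at row 2 (x1 leaves); pivot element 1.
Divide row 2 by 1; eliminate column x2 from the other rows.
After both pivots, the entry at constraint row 4, column s_2 is -3/5.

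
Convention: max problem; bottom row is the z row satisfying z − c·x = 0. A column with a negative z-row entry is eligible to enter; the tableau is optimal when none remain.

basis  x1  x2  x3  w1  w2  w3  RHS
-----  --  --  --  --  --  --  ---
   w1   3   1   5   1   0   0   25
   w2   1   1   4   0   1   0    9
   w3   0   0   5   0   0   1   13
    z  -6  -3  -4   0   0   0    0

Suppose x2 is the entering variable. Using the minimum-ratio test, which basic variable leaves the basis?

w2

Column x2 entries and ratios — w1: 25/1 = 25; w2: 9/1 = 9; w3: 0 ≤ 0, skip.
Smallest ratio is 9 in the row of w2, so w2 leaves.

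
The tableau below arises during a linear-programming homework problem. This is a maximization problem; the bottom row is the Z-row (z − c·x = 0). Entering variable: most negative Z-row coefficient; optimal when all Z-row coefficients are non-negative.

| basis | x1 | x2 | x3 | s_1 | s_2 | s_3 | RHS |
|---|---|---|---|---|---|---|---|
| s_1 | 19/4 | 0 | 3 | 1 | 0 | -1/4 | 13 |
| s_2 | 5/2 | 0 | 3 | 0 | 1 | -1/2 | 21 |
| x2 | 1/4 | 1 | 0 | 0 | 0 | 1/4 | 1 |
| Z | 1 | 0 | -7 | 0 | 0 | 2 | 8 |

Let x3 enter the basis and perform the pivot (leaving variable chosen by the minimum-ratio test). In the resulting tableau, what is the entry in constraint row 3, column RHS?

1

Ratio test on column x3 — row 1: 13/3 = 13/3; row 2: 21/3 = 7; row 3: entry 0 ≤ 0. Minimum is 13/3 at row 1 (s_1 leaves); pivot element 3.
Divide row 1 by 3; eliminate column x3 from the other rows.
Row 3 update in column RHS: 1 − 0·(13/3) = 1.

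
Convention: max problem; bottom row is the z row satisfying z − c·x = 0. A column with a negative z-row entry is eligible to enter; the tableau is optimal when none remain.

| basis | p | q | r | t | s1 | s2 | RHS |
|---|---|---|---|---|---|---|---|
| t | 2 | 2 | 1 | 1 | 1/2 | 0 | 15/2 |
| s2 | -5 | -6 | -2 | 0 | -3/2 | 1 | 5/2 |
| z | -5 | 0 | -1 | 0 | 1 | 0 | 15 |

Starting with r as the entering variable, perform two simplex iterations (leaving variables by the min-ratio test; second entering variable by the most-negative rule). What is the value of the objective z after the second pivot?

135/4

Ratio test on column r — row 1: (15/2)/1 = 15/2; row 2: entry -2 ≤ 0. Minimum is 15/2 at row 1 (t leaves); pivot element 1.
Pivot on row 1; the z-row RHS becomes 15 − (-1)·(15/2) = 45/2.
Next entering variable (most negative z-row entry -3): p.
Ratio test on column p — row 1: (15/2)/2 = 15/4; row 2: entry -1 ≤ 0. Minimum is 15/4 at row 1 (r leaves); pivot element 2.
After the second pivot the z-row RHS is 45/2 − (-3)·(15/4) = 135/4.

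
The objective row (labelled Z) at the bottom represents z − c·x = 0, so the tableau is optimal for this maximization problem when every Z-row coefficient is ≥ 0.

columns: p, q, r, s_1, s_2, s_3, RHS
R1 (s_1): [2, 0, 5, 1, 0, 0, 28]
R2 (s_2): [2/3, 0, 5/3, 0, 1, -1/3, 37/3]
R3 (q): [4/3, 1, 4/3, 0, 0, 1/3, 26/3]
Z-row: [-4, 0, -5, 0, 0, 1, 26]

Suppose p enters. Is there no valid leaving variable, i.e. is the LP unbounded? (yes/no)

Column p has positive entries in row(s) 1, 2, 3, so the ratio test bounds it — not unbounded.

no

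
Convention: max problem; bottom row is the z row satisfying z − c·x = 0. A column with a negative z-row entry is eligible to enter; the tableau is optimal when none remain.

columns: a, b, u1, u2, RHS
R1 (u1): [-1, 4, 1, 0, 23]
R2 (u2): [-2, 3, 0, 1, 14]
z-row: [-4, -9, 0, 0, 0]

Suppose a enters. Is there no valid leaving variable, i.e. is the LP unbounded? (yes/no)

Every constraint-row entry in column a is ≤ 0, so increasing a is unbounded.

yes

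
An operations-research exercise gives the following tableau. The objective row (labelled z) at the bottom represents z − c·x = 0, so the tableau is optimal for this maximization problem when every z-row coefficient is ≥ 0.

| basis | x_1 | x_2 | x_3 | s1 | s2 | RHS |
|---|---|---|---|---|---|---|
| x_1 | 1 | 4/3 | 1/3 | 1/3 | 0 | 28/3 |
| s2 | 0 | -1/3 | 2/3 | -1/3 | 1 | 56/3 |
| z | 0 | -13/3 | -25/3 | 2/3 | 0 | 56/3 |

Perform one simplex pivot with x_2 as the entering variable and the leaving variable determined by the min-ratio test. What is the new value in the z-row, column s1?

7/4

Ratio test on column x_2 — row 1: (28/3)/(4/3) = 7; row 2: entry -1/3 ≤ 0. Minimum is 7 at row 1 (x_1 leaves); pivot element 4/3.
Divide row 1 by 4/3; eliminate column x_2 from the other rows.
z-row update in column s1: 2/3 − (-13/3)·(1/4) = 7/4.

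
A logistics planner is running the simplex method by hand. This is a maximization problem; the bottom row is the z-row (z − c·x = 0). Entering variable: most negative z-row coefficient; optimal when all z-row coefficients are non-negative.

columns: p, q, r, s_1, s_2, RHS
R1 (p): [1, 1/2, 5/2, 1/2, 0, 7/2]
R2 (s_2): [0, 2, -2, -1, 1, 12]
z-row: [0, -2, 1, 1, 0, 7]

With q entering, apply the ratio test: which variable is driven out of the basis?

Column q entries and ratios — p: (7/2)/(1/2) = 7; s_2: 12/2 = 6.
Smallest ratio is 6 in the row of s_2, so s_2 leaves.

s_2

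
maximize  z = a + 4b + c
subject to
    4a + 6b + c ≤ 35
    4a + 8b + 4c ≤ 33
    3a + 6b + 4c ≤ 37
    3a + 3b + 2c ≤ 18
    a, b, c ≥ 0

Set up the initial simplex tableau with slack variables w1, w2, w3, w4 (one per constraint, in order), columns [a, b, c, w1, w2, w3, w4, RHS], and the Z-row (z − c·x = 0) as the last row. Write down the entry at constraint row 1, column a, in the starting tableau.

4

Constraint 1 has coefficient 4 on a.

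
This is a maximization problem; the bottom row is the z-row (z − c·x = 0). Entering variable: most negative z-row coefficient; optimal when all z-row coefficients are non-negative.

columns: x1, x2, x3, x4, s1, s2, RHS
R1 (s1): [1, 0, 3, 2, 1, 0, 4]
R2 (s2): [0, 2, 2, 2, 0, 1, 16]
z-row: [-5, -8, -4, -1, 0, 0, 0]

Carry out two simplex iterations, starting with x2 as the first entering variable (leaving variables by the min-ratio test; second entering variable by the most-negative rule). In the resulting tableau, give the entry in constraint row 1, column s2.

0

Ratio test on column x2 — row 1: entry 0 ≤ 0; row 2: 16/2 = 8. Minimum is 8 at row 2 (s2 leaves); pivot element 2.
Divide row 2 by 2; eliminate column x2 from the other rows.
Second iteration: most negative z-row entry is -5 in column x1, so x1 enters.
Ratio test on column x1 — row 1: 4/1 = 4; row 2: entry 0 ≤ 0. Minimum is 4 at row 1 (s1 leaves); pivot element 1.
Divide row 1 by 1; eliminate column x1 from the other rows.
After both pivots, the entry at constraint row 1, column s2 is 0.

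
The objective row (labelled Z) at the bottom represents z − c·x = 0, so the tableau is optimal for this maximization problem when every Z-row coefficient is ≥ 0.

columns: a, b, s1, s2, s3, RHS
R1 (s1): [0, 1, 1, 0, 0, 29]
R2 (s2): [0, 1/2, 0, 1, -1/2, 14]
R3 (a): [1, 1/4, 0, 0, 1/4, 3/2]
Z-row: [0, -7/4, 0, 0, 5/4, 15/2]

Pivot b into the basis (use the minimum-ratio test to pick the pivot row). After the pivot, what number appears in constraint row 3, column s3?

1

Ratio test on column b — row 1: 29/1 = 29; row 2: 14/(1/2) = 28; row 3: (3/2)/(1/4) = 6. Minimum is 6 at row 3 (a leaves); pivot element 1/4.
Divide row 3 by 1/4; eliminate column b from the other rows.
In the new row 3, the s3 entry is the old entry divided by the pivot: (1/4)/(1/4) = 1.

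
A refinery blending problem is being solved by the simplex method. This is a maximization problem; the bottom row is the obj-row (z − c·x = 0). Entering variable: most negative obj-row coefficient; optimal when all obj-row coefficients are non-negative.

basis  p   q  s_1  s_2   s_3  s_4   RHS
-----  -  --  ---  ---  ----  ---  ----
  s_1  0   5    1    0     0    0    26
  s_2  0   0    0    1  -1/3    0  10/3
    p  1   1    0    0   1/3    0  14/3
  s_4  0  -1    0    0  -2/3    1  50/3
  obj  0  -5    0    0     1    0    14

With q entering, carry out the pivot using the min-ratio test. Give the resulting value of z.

112/3

Ratio test on column q — row 1: 26/5 = 26/5; row 2: entry 0 ≤ 0; row 3: (14/3)/1 = 14/3; row 4: entry -1 ≤ 0. Minimum is 14/3 at row 3 (p leaves); pivot element 1.
Pivot on row 3; the obj-row RHS becomes 14 − (-5)·(14/3) = 112/3.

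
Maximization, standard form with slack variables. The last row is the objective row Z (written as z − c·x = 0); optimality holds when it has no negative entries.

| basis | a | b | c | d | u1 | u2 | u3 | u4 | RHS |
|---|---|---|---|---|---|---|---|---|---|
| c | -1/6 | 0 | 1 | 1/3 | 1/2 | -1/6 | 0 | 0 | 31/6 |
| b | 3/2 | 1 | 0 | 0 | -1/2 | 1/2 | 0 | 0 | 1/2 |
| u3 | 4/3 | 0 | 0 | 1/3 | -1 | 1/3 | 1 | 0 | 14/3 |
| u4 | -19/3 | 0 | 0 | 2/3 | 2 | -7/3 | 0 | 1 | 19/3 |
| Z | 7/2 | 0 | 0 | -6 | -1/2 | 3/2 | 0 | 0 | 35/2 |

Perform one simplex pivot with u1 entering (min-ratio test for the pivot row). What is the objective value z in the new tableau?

Ratio test on column u1 — row 1: (31/6)/(1/2) = 31/3; row 2: entry -1/2 ≤ 0; row 3: entry -1 ≤ 0; row 4: (19/3)/2 = 19/6. Minimum is 19/6 at row 4 (u4 leaves); pivot element 2.
Pivot on row 4; the Z-row RHS becomes 35/2 − (-1/2)·(19/6) = 229/12.

229/12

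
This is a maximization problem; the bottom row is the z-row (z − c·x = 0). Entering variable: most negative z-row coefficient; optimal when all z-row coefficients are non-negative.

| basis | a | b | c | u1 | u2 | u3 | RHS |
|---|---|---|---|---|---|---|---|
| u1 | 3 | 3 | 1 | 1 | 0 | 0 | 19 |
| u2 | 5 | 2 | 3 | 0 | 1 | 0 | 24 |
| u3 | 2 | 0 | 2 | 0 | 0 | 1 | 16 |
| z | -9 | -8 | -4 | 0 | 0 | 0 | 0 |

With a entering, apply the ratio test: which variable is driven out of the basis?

Column a entries and ratios — u1: 19/3 = 19/3; u2: 24/5 = 24/5; u3: 16/2 = 8.
Smallest ratio is 24/5 in the row of u2, so u2 leaves.

u2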